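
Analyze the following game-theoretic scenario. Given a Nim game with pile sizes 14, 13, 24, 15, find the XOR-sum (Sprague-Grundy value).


We need the XOR (exclusive or) of all pile sizes.
After XOR-ing pile 1 (size 14): 0 XOR 14 = 14
After XOR-ing pile 2 (size 13): 14 XOR 13 = 3
After XOR-ing pile 3 (size 24): 3 XOR 24 = 27
After XOR-ing pile 4 (size 15): 27 XOR 15 = 20
The Nim-value of this position is 20.

20


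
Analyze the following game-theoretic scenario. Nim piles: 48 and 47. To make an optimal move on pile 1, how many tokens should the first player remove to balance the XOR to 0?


Piles: 48 and 47
Current XOR: 48 XOR 47 = 31 (non-zero, so this is an N-position).
To make the XOR zero, we need to find a move that balances the piles.
For pile 1 (size 48): target = 48 XOR 31 = 47
We reduce pile 1 from 48 to 47.
Tokens removed: 48 - 47 = 1
Verification: 47 XOR 47 = 0

1


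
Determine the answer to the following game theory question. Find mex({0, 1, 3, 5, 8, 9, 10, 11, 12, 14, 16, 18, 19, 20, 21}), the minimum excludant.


Set = {0, 1, 3, 5, 8, 9, 10, 11, 12, 14, 16, 18, 19, 20, 21}
0 is in the set.
1 is in the set.
2 is NOT in the set. This is the mex.
mex = 2

2


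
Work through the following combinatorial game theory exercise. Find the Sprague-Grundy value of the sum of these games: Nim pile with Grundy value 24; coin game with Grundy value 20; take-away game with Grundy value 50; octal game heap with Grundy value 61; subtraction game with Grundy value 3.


By the Sprague-Grundy theorem, the Grundy value of a sum of games is the XOR of individual Grundy values.
Nim pile: Grundy value = 24. Running XOR: 0 XOR 24 = 24
coin game: Grundy value = 20. Running XOR: 24 XOR 20 = 12
take-away game: Grundy value = 50. Running XOR: 12 XOR 50 = 62
octal game heap: Grundy value = 61. Running XOR: 62 XOR 61 = 3
subtraction game: Grundy value = 3. Running XOR: 3 XOR 3 = 0
The combined Grundy value is 0.

0


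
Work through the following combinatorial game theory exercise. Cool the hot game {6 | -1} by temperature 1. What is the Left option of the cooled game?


Original game: {6 | -1} (a switch {a | b} with a > b).
Cooling by t (for t below the temperature (a - b)/2 = 7/2) taxes each move by t: {a | b} cooled by t is {a - t | b + t}.
Cooling amount: t = 1
Cooled Left option: 6 - 1 = 5
Cooled Right option: -1 + 1 = 0
Cooled game: {5 | 0}
Left option = 5

5


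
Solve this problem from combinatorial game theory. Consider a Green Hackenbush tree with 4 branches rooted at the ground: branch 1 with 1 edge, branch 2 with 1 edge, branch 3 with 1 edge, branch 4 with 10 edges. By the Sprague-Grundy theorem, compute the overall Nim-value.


The tree has 4 branches from the ground vertex.
In Green Hackenbush, the Nim-value of a simple path of length k is k.
Branch 1: length 1, Nim-value = 1
Branch 2: length 1, Nim-value = 1
Branch 3: length 1, Nim-value = 1
Branch 4: length 10, Nim-value = 10
Total Nim-value = XOR of all branch values:
0 XOR 1 = 1
1 XOR 1 = 0
0 XOR 1 = 1
1 XOR 10 = 11
Nim-value of the tree = 11

11


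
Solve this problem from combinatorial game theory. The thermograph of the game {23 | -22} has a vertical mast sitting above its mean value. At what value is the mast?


Game = {23 | -22}, a switch {a | b} with numbers a > b.
Its thermograph has left wall a - t and right wall b + t, which meet at t = (a - b)/2, where both equal (a + b)/2. So the mast (mean value) is at (a + b)/2.
Mean = (23 + (-22))/2 = 1/2 = 1/2

1/2


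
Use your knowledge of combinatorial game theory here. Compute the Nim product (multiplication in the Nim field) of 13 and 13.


Nim multiplication is bilinear over XOR: (u XOR v) * w = (u*w) XOR (v*w).
So we split each operand into its bit components and XOR the pairwise Nim products.
13 = 1 + 4 + 8 (as XOR of powers of 2).
13 = 1 + 4 + 8 (as XOR of powers of 2).
Using the standard Nim-product table on single bits:
  2*2 = 3,   2*4 = 8,   2*8 = 12,
  4*4 = 6,   4*8 = 11,  8*8 = 13,
and  1*x = x (identity), k*l = l*k (commutative).
Pairwise Nim products:
  1 * 1 = 1
  1 * 4 = 4
  1 * 8 = 8
  4 * 1 = 4
  4 * 4 = 6
  4 * 8 = 11
  8 * 1 = 8
  8 * 4 = 11
  8 * 8 = 13
XOR them: 1 XOR 4 XOR 8 XOR 4 XOR 6 XOR 11 XOR 8 XOR 11 XOR 13 = 10.
Result: 13 * 13 = 10 (in Nim).

10


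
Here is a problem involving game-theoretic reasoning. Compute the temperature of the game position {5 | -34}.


The game is {5 | -34}, a switch {a | b} with numbers a > b.
Cooling {a | b} by t gives {a - t | b + t}, which stops being hot when a - t = b + t, i.e. at t = (a - b)/2. So the temperature of a switch is (a - b)/2.
Temperature = (Left option - Right option) / 2
= (5 - (-34)) / 2
= 39 / 2
= 39/2

39/2


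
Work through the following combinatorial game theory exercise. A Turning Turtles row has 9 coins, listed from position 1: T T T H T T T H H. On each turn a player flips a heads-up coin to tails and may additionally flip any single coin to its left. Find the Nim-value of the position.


Coins: T T T H T T T H H
Key fact: a single head at position k behaves exactly like a Nim heap of size k (turning it to T and optionally flipping a coin at j < k corresponds to moving the heap from k to j, or to 0), and heads combine as a disjunctive sum (two heads at the same place would cancel, matching j XOR j = 0). So the Nim-value is the XOR of the 1-indexed positions of the heads.
Face-up positions (1-indexed): [4, 8, 9]
XOR 0 with 4: 0 XOR 4 = 4
XOR 4 with 8: 4 XOR 8 = 12
XOR 12 with 9: 12 XOR 9 = 5
Nim-value = 5

5


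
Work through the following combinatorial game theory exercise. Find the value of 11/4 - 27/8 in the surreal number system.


x = 11/4, y = 27/8
Converting to common denominator: 8
x = 22/8, y = 27/8
x - y = 11/4 - 27/8 = -5/8

-5/8


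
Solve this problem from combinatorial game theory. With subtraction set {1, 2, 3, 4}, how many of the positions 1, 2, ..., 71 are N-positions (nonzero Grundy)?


Subtraction set S = {1, 2, 3, 4}, so G(n) = n mod 5.
G(n) = 0 when n is a multiple of 5.
Multiples of 5 in [1, 71]: 14
N-positions (nonzero Grundy) = 71 - 14 = 57

57


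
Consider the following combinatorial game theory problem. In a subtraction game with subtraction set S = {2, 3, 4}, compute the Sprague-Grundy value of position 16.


The subtraction set is S = {2, 3, 4}.
G(k) = mex{ G(k - s) : s in S, s <= k }. We compute iteratively: G(0) = 0.
G(1) = mex({}) = 0
G(2) = mex({0}) = 1
G(3) = mex({0}) = 1
G(4) = mex({0, 1}) = 2
G(5) = mex({0, 1}) = 2
G(6) = mex({1, 2}) = 0
G(7) = mex({1, 2}) = 0
G(8) = mex({0, 2}) = 1
G(9) = mex({0, 2}) = 1
Observe that G(6)..G(9) = 0, 0, 1, 1 repeats G(0)..G(3) = 0, 0, 1, 1.
For k >= max(S) = 4, G(k) is determined by the previous 4 values G(k-4)..G(k-1); a window of 4 consecutive values has recurred shifted by 6, so by induction G(k + 6) = G(k) for all k >= 0: the sequence is periodic from the start with period 6.
One period: G(0..5) = 0, 0, 1, 1, 2, 2.
16 mod 6 = 4, so G(16) = G(4) = 2.

2


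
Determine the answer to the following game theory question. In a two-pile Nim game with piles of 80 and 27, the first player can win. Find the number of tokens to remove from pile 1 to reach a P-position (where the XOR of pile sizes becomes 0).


Piles: 80 and 27
Current XOR: 80 XOR 27 = 75 (non-zero, so this is an N-position).
To make the XOR zero, we need to find a move that balances the piles.
For pile 1 (size 80): target = 80 XOR 75 = 27
We reduce pile 1 from 80 to 27.
Tokens removed: 80 - 27 = 53
Verification: 27 XOR 27 = 0

53


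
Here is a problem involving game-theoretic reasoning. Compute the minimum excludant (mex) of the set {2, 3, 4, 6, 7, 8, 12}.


Set = {2, 3, 4, 6, 7, 8, 12}
0 is NOT in the set. This is the mex.
mex = 0

0


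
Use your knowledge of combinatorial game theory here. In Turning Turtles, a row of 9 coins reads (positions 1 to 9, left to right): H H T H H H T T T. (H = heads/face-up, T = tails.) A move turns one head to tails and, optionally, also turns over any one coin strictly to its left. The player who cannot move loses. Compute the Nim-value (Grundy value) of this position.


Coins: H H T H H H T T T
Key fact: a single head at position k behaves exactly like a Nim heap of size k (turning it to T and optionally flipping a coin at j < k corresponds to moving the heap from k to j, or to 0), and heads combine as a disjunctive sum (two heads at the same place would cancel, matching j XOR j = 0). So the Nim-value is the XOR of the 1-indexed positions of the heads.
Face-up positions (1-indexed): [1, 2, 4, 5, 6]
XOR 0 with 1: 0 XOR 1 = 1
XOR 1 with 2: 1 XOR 2 = 3
XOR 3 with 4: 3 XOR 4 = 7
XOR 7 with 5: 7 XOR 5 = 2
XOR 2 with 6: 2 XOR 6 = 4
Nim-value = 4

4


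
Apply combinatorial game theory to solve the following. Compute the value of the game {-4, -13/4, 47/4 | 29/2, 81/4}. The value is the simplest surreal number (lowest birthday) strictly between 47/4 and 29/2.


Left options: {-4, -13/4, 47/4}, max = 47/4
Right options: {29/2, 81/4}, min = 29/2
All options are numbers and max(Left) < min(Right), so by the simplicity theorem the value is the simplest (earliest-born) number strictly between 47/4 and 29/2.
Integers 12 through 14 all lie strictly between 47/4 and 29/2.
Among integers, the simplest (lowest birthday = smallest |n|; 0 is born on day 0, +-n on day n) is 12.
No non-integer in the interval can be simpler: if x is a non-integer in the interval, then floor(x) or ceil(x) also lies in the interval (the interval contains an integer), and both are proper prefixes of x's sign expansion, i.e. born earlier. So the game value is 12.
Game value = 12

12


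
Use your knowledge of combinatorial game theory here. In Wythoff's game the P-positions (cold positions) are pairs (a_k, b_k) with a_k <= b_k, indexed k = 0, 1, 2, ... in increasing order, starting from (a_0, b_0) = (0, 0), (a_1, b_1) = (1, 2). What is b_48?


By Wythoff's theorem, a_k = floor(k * phi) and b_k = floor(k * phi^2) = a_k + k, where phi = (1 + sqrt(5))/2 is the golden ratio.
phi = (1 + sqrt(5))/2 = 1.618034
phi^2 = phi + 1 = 2.618034
k = 48
k * phi^2 = 48 * 2.618034 = 125.665631
b_48 = floor(k * phi^2) = 125 (check: a_48 + k = 77 + 48 = 125)

125


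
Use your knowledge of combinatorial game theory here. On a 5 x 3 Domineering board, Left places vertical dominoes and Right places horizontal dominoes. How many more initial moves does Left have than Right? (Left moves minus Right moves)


Board is 5 x 3 (rows x cols).
Left (vertical) placements: (rows-1) * cols = 4 * 3 = 12
Right (horizontal) placements: rows * (cols-1) = 5 * 2 = 10
Advantage = Left - Right = 12 - 10 = 2

2


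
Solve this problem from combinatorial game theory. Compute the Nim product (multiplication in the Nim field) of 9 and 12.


Nim multiplication is bilinear over XOR: (u XOR v) * w = (u*w) XOR (v*w).
So we split each operand into its bit components and XOR the pairwise Nim products.
9 = 1 + 8 (as XOR of powers of 2).
12 = 4 + 8 (as XOR of powers of 2).
Using the standard Nim-product table on single bits:
  2*2 = 3,   2*4 = 8,   2*8 = 12,
  4*4 = 6,   4*8 = 11,  8*8 = 13,
and  1*x = x (identity), k*l = l*k (commutative).
Pairwise Nim products:
  1 * 4 = 4
  1 * 8 = 8
  8 * 4 = 11
  8 * 8 = 13
XOR them: 4 XOR 8 XOR 11 XOR 13 = 10.
Result: 9 * 12 = 10 (in Nim).

10


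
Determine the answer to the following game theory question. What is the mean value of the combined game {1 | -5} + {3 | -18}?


G1 = {1 | -5}, G2 = {3 | -18}
Each is a switch {a | b} with numbers a > b; its mean value is (a + b)/2, and mean value is additive over game sums: m(G1 + G2) = m(G1) + m(G2).
Mean of G1 = (1 + (-5))/2 = -4/2 = -2
Mean of G2 = (3 + (-18))/2 = -15/2 = -15/2
Mean of G1 + G2 = -2 + -15/2 = -19/2

-19/2


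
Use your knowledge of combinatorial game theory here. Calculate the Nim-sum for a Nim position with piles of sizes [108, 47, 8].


We need the XOR (exclusive or) of all pile sizes.
After XOR-ing pile 1 (size 108): 0 XOR 108 = 108
After XOR-ing pile 2 (size 47): 108 XOR 47 = 67
After XOR-ing pile 3 (size 8): 67 XOR 8 = 75
The Nim-value of this position is 75.

75


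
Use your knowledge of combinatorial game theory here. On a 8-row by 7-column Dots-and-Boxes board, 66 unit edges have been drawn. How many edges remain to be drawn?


Grid: 8 x 7 boxes, i.e. 9 rows and 8 columns of dots.
Horizontal edges: (rows + 1) * cols = 9 * 7 = 63
Vertical edges: rows * (cols + 1) = 8 * 8 = 64
Total edges: 63 + 64 = 127
Edges drawn: 66
Remaining: 127 - 66 = 61

61


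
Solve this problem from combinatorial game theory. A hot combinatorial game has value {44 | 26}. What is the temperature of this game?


The game is {44 | 26}, a switch {a | b} with numbers a > b.
Cooling {a | b} by t gives {a - t | b + t}, which stops being hot when a - t = b + t, i.e. at t = (a - b)/2. So the temperature of a switch is (a - b)/2.
Temperature = (Left option - Right option) / 2
= (44 - (26)) / 2
= 18 / 2
= 9

9


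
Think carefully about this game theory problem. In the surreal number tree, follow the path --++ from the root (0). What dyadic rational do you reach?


Sign expansion: --++
Rule: track bounds (lo, hi), initially (-inf, +inf). On '+', the current value becomes lo and we move to the simplest number in (value, hi): value + 1 if hi = +inf, otherwise the midpoint (value + hi)/2. On '-', the current value becomes hi and we move to value - 1 if lo = -inf, otherwise the midpoint (lo + value)/2.
Start at 0.
Step 1: sign = -, move left. Bounds: (-inf, 0). Value = -1
Step 2: sign = -, move left. Bounds: (-inf, -1). Value = -2
Step 3: sign = +, move right. Bounds: (-2, -1). Value = -3/2
Step 4: sign = +, move right. Bounds: (-3/2, -1). Value = -5/4
The surreal number with sign expansion --++ is -5/4.

-5/4


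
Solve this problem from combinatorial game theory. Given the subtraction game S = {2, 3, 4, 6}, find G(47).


The subtraction set is S = {2, 3, 4, 6}.
G(k) = mex{ G(k - s) : s in S, s <= k }. We compute iteratively: G(0) = 0.
G(1) = mex({}) = 0
G(2) = mex({0}) = 1
G(3) = mex({0}) = 1
G(4) = mex({0, 1}) = 2
G(5) = mex({0, 1}) = 2
G(6) = mex({0, 1, 2}) = 3
G(7) = mex({0, 1, 2}) = 3
G(8) = mex({1, 2, 3}) = 0
G(9) = mex({1, 2, 3}) = 0
G(10) = mex({0, 2, 3}) = 1
G(11) = mex({0, 2, 3}) = 1
G(12) = mex({0, 1, 3}) = 2
G(13) = mex({0, 1, 3}) = 2
Observe that G(8)..G(13) = 0, 0, 1, 1, 2, 2 repeats G(0)..G(5) = 0, 0, 1, 1, 2, 2.
For k >= max(S) = 6, G(k) is determined by the previous 6 values G(k-6)..G(k-1); a window of 6 consecutive values has recurred shifted by 8, so by induction G(k + 8) = G(k) for all k >= 0: the sequence is periodic from the start with period 8.
One period: G(0..7) = 0, 0, 1, 1, 2, 2, 3, 3.
47 mod 8 = 7, so G(47) = G(7) = 3.

3


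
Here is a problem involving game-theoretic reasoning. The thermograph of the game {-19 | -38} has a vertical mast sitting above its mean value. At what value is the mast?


Game = {-19 | -38}, a switch {a | b} with numbers a > b.
Its thermograph has left wall a - t and right wall b + t, which meet at t = (a - b)/2, where both equal (a + b)/2. So the mast (mean value) is at (a + b)/2.
Mean = (-19 + (-38))/2 = -57/2 = -57/2

-57/2


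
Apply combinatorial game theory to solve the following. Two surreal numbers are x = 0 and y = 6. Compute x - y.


x = 0, y = 6
x - y = 0 - 6 = -6

-6


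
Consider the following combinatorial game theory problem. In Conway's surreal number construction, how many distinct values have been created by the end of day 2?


Day 0: {|} = 0 is born. Count = 1.
Day n: the number of surreal numbers born by day n is 2^(n+1) - 1.
By day 0: 2^1 - 1 = 1
By day 1: 2^2 - 1 = 3
By day 2: 2^3 - 1 = 7
By day 2: 7 surreal numbers.

7


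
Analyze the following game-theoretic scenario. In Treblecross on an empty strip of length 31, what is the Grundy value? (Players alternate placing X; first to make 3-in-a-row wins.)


Treblecross: place X on empty cells; 3-in-a-row wins.
Playing within two cells of an existing X lets the opponent win at once, so sensible play treats the cells i-2..i+2 around each X as dead. The player left with no safe cell loses, so this is a normal-play take-away game on strips of safe cells.
Placing X at cell i (0-indexed) of a strip of k safe cells leaves independent strips of sizes max(0, i-2) and max(0, k-i-3). Hence G(k) = mex{ G(max(0,i-2)) XOR G(max(0,k-i-3)) : 0 <= i < k }, with G(0) = 0.
G(1): splits (0,0):0^0=0 -> mex({0}) = 1
G(2): splits (0,0):0^0=0 -> mex({0}) = 1
G(3): splits (0,0):0^0=0 -> mex({0}) = 1
G(4): splits (0,1):0^1=1 (0,0):0^0=0 -> mex({0, 1}) = 2
G(5): splits (0,2):0^1=1 (0,1):0^1=1 (0,0):0^0=0 -> mex({0, 1}) = 2
G(6) = mex({1}) = 0
G(7) = mex({0, 1, 2}) = 3
G(8) = mex({0, 1, 2}) = 3
G(9) = mex({0, 2}) = 1
G(10) = mex({0, 2, 3}) = 1
G(11) = mex({0, 3}) = 1
G(12) = mex({1, 3}) = 0
G(13) = mex({0, 1, 2, 3}) = 4
G(14) = mex({0, 1, 2}) = 3
G(15) = mex({0, 1, 2}) = 3
G(16) = mex({0, 1, 2, 4}) = 3
G(17) = mex({0, 1, 3, 4}) = 2
G(18) = mex({0, 1, 3, 4}) = 2
G(19) = mex({0, 1, 3, 5}) = 2
G(20) = mex({0, 1, 2, 3, 5}) = 4
G(21) = mex({0, 1, 2, 3, 5}) = 4
G(22) = mex({1, 2, 6}) = 0
G(23) = mex({0, 1, 2, 3, 4, 6}) = 5
G(24) = mex({0, 1, 2, 3, 4}) = 5
G(25) = mex({0, 1, 3, 4, 7}) = 2
G(26) = mex({0, 1, 3, 4, 5, 7}) = 2
G(27) = mex({0, 1, 3, 5}) = 2
G(28) = mex({0, 1, 2, 5}) = 3
G(29) = mex({0, 1, 2, 4, 5, 6}) = 3
G(30) = mex({1, 2, 4, 6}) = 0
G(31) = mex({0, 1, 2, 3, 4, 6}) = 5
Therefore G(31) = 5.

5


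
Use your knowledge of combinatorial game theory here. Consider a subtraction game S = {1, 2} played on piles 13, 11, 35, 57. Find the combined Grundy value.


Subtraction set: {1, 2}
For this subtraction set, G(n) = n mod 3 (period = max + 1 = 3).
Pile 1 (size 13): G(13) = 13 mod 3 = 1
Pile 2 (size 11): G(11) = 11 mod 3 = 2
Pile 3 (size 35): G(35) = 35 mod 3 = 2
Pile 4 (size 57): G(57) = 57 mod 3 = 0
Total Grundy value = XOR of all: 1 XOR 2 XOR 2 XOR 0 = 1

1


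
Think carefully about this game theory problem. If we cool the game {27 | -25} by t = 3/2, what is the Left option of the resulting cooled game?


Original game: {27 | -25} (a switch {a | b} with a > b).
Cooling by t (for t below the temperature (a - b)/2 = 26) taxes each move by t: {a | b} cooled by t is {a - t | b + t}.
Cooling amount: t = 3/2
Cooled Left option: 27 - 3/2 = 51/2
Cooled Right option: -25 + 3/2 = -47/2
Cooled game: {51/2 | -47/2}
Left option = 51/2

51/2


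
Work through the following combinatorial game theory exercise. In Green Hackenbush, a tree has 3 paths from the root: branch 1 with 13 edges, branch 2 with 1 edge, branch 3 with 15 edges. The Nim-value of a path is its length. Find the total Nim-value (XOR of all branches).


The tree has 3 branches from the ground vertex.
In Green Hackenbush, the Nim-value of a simple path of length k is k.
Branch 1: length 13, Nim-value = 13
Branch 2: length 1, Nim-value = 1
Branch 3: length 15, Nim-value = 15
Total Nim-value = XOR of all branch values:
0 XOR 13 = 13
13 XOR 1 = 12
12 XOR 15 = 3
Nim-value of the tree = 3

3


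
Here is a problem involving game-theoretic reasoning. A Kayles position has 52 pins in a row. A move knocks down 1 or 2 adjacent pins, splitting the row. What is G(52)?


Kayles: a move removes 1 or 2 adjacent pins from a contiguous row.
Removing pins from a row of k leaves two independent rows (a, b) with a + b = k - 1 (one pin) or a + b = k - 2 (two pins); an end removal gives a = 0.
By Sprague-Grundy, G(k) = mex{ G(a) XOR G(b) } over all these splits. G(0) = 0.
G(1): splits (0,0):0^0=0 -> mex({0}) = 1
G(2): splits (0,1):0^1=1 (0,0):0^0=0 -> mex({0, 1}) = 2
G(3): splits (0,2):0^2=2 (1,1):1^1=0 (0,1):0^1=1 -> mex({0, 1, 2}) = 3
G(4): splits (0,3):0^3=3 (1,2):1^2=3 (0,2):0^2=2 (1,1):1^1=0 -> mex({0, 2, 3}) = 1
G(5): splits (0,4):0^1=1 (1,3):1^3=2 (2,2):2^2=0 (0,3):0^3=3 (1,2):1^2=3 -> mex({0, 1, 2, 3}) = 4
G(6) = mex({0, 1, 2, 4}) = 3
G(7) = mex({0, 1, 3, 4, 5}) = 2
G(8) = mex({0, 2, 3, 5, 6}) = 1
G(9) = mex({0, 1, 2, 3, 6, 7}) = 4
G(10) = mex({0, 1, 3, 4, 5, 7}) = 2
G(11) = mex({0, 1, 2, 3, 4, 5}) = 6
G(12) = mex({0, 1, 2, 3, 5, 6, 7}) = 4
G(13) = mex({0, 2, 3, 4, 6, 7}) = 1
G(14) = mex({0, 1, 4, 5, 6, 7}) = 2
G(15) = mex({0, 1, 2, 3, 4, 5, 6}) = 7
G(16) = mex({0, 2, 3, 5, 6, 7}) = 1
G(17) = mex({0, 1, 2, 3, 5, 6, 7}) = 4
G(18) = mex({0, 1, 2, 4, 5, 6}) = 3
G(19) = mex({0, 1, 3, 4, 5, 7}) = 2
G(20) = mex({0, 2, 3, 4, 5, 6, 7}) = 1
G(21) = mex({0, 1, 2, 3, 5, 6, 7}) = 4
G(22) = mex({0, 1, 2, 3, 4, 5, 7}) = 6
G(23) = mex({0, 1, 2, 3, 4, 5, 6}) = 7
G(24) = mex({0, 1, 2, 3, 5, 6, 7}) = 4
G(25) = mex({0, 2, 3, 4, 6, 7}) = 1
G(26) = mex({0, 1, 3, 4, 5, 6, 7}) = 2
G(27) = mex({0, 1, 2, 3, 4, 5, 6, 7}) = 8
G(28) = mex({0, 1, 2, 3, 4, 6, 7, 8}) = 5
G(29) = mex({0, 1, 2, 3, 5, 6, 7, 8, 9}) = 4
G(30) = mex({0, 1, 2, 3, 4, 5, 6, 9, 10}) = 7
G(31) = mex({0, 1, 3, 4, 5, 7, 10, 11}) = 2
G(32) = mex({0, 2, 3, 4, 5, 6, 7, 9, 11}) = 1
G(33) = mex({0, 1, 2, 3, 4, 5, 6, 7, 9, 12}) = 8
G(34) = mex({0, 1, 2, 3, 4, 5, 7, 8, 11, 12}) = 6
G(35) = mex({0, 1, 2, 3, 4, 5, 6, 8, 9, 10, 11}) = 7
G(36) = mex({0, 1, 2, 3, 5, 6, 7, 9, 10}) = 4
G(37) = mex({0, 2, 3, 4, 6, 7, 9, 10, 11, 12}) = 1
G(38) = mex({0, 1, 3, 4, 5, 6, 7, 9, 10, 11, 12}) = 2
G(39) = mex({0, 1, 2, 4, 5, 6, 7, 9, 10, 12, 14}) = 3
G(40) = mex({0, 2, 3, 4, 6, 7, 11, 12, 14}) = 1
G(41) = mex({0, 1, 2, 3, 5, 6, 7, 9, 10, 11, 12}) = 4
G(42) = mex({0, 1, 2, 3, 4, 5, 6, 9, 10}) = 7
G(43) = mex({0, 1, 3, 4, 5, 7, 9, 10, 12, 15}) = 2
G(44) = mex({0, 2, 3, 4, 5, 6, 7, 9, 10, 12, 15}) = 1
G(45) = mex({0, 1, 2, 3, 4, 5, 6, 7, 9, 10, 12, 14}) = 8
G(46) = mex({0, 1, 3, 4, 5, 7, 8, 11, 12, 14}) = 2
G(47) = mex({0, 1, 2, 3, 4, 5, 6, 8, 9, 10, 11, 12}) = 7
G(48) = mex({0, 1, 2, 3, 5, 6, 7, 9, 10}) = 4
G(49) = mex({0, 2, 3, 4, 6, 7, 9, 10, 11, 12, 15}) = 1
G(50) = mex({0, 1, 4, 5, 6, 7, 9, 11, 12, 14, 15}) = 2
G(51) = mex({0, 1, 2, 3, 4, 5, 6, 7, 9, 12, 14, 15}) = 8
G(52) = mex({0, 2, 3, 4, 5, 6, 7, 8, 11, 12, 15}) = 1
Therefore G(52) = 1.

1


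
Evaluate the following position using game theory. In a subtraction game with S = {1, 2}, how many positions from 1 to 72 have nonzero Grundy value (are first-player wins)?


Subtraction set S = {1, 2}, so G(n) = n mod 3.
G(n) = 0 when n is a multiple of 3.
Multiples of 3 in [1, 72]: 24
N-positions (nonzero Grundy) = 72 - 24 = 48

48


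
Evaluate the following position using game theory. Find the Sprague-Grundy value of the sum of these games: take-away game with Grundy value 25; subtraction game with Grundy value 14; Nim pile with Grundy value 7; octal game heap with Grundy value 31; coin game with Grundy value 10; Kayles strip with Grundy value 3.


By the Sprague-Grundy theorem, the Grundy value of a sum of games is the XOR of individual Grundy values.
take-away game: Grundy value = 25. Running XOR: 0 XOR 25 = 25
subtraction game: Grundy value = 14. Running XOR: 25 XOR 14 = 23
Nim pile: Grundy value = 7. Running XOR: 23 XOR 7 = 16
octal game heap: Grundy value = 31. Running XOR: 16 XOR 31 = 15
coin game: Grundy value = 10. Running XOR: 15 XOR 10 = 5
Kayles strip: Grundy value = 3. Running XOR: 5 XOR 3 = 6
The combined Grundy value is 6.

6


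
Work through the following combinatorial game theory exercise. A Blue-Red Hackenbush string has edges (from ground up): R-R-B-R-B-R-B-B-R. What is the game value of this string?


Edges (from ground): R-R-B-R-B-R-B-B-R
By Berlekamp's sign-expansion rule, a Blue-Red Hackenbush stalk has the value of the surreal number whose sign sequence is the edge sequence with B -> + and R -> -.
Sign sequence: --+-+-++-
Trace the sign expansion in the surreal number tree, starting from 0:
Edge 1: R (sign -) -> bounds (-inf, 0), value = -1
Edge 2: R (sign -) -> bounds (-inf, -1), value = -2
Edge 3: B (sign +) -> bounds (-2, -1), value = -3/2
Edge 4: R (sign -) -> bounds (-2, -3/2), value = -7/4
Edge 5: B (sign +) -> bounds (-7/4, -3/2), value = -13/8
Edge 6: R (sign -) -> bounds (-7/4, -13/8), value = -27/16
Edge 7: B (sign +) -> bounds (-27/16, -13/8), value = -53/32
Edge 8: B (sign +) -> bounds (-53/32, -13/8), value = -105/64
Edge 9: R (sign -) -> bounds (-53/32, -105/64), value = -211/128
Game value = -211/128

-211/128


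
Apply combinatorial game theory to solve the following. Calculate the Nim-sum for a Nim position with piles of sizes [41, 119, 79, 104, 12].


We need the XOR (exclusive or) of all pile sizes.
After XOR-ing pile 1 (size 41): 0 XOR 41 = 41
After XOR-ing pile 2 (size 119): 41 XOR 119 = 94
After XOR-ing pile 3 (size 79): 94 XOR 79 = 17
After XOR-ing pile 4 (size 104): 17 XOR 104 = 121
After XOR-ing pile 5 (size 12): 121 XOR 12 = 117
The Nim-value of this position is 117.

117


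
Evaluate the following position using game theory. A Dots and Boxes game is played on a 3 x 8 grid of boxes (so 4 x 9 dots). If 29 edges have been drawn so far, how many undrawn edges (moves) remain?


Grid: 3 x 8 boxes, i.e. 4 rows and 9 columns of dots.
Horizontal edges: (rows + 1) * cols = 4 * 8 = 32
Vertical edges: rows * (cols + 1) = 3 * 9 = 27
Total edges: 32 + 27 = 59
Edges drawn: 29
Remaining: 59 - 29 = 30

30


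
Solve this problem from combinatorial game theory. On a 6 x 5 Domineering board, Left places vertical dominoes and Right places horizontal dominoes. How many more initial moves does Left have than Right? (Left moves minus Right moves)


Board is 6 x 5 (rows x cols).
Left (vertical) placements: (rows-1) * cols = 5 * 5 = 25
Right (horizontal) placements: rows * (cols-1) = 6 * 4 = 24
Advantage = Left - Right = 25 - 24 = 1

1


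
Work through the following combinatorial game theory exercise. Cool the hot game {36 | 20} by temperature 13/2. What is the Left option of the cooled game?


Original game: {36 | 20} (a switch {a | b} with a > b).
Cooling by t (for t below the temperature (a - b)/2 = 8) taxes each move by t: {a | b} cooled by t is {a - t | b + t}.
Cooling amount: t = 13/2
Cooled Left option: 36 - 13/2 = 59/2
Cooled Right option: 20 + 13/2 = 53/2
Cooled game: {59/2 | 53/2}
Left option = 59/2

59/2


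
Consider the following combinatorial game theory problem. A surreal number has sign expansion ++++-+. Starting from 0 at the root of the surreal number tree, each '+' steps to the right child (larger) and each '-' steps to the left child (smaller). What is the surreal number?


Sign expansion: ++++-+
Rule: track bounds (lo, hi), initially (-inf, +inf). On '+', the current value becomes lo and we move to the simplest number in (value, hi): value + 1 if hi = +inf, otherwise the midpoint (value + hi)/2. On '-', the current value becomes hi and we move to value - 1 if lo = -inf, otherwise the midpoint (lo + value)/2.
Start at 0.
Step 1: sign = +, move right. Bounds: (0, +inf). Value = 1
Step 2: sign = +, move right. Bounds: (1, +inf). Value = 2
Step 3: sign = +, move right. Bounds: (2, +inf). Value = 3
Step 4: sign = +, move right. Bounds: (3, +inf). Value = 4
Step 5: sign = -, move left. Bounds: (3, 4). Value = 7/2
Step 6: sign = +, move right. Bounds: (7/2, 4). Value = 15/4
The surreal number with sign expansion ++++-+ is 15/4.

15/4


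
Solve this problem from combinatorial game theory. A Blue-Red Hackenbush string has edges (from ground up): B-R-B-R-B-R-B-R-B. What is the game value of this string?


Edges (from ground): B-R-B-R-B-R-B-R-B
By Berlekamp's sign-expansion rule, a Blue-Red Hackenbush stalk has the value of the surreal number whose sign sequence is the edge sequence with B -> + and R -> -.
Sign sequence: +-+-+-+-+
Trace the sign expansion in the surreal number tree, starting from 0:
Edge 1: B (sign +) -> bounds (0, +inf), value = 1
Edge 2: R (sign -) -> bounds (0, 1), value = 1/2
Edge 3: B (sign +) -> bounds (1/2, 1), value = 3/4
Edge 4: R (sign -) -> bounds (1/2, 3/4), value = 5/8
Edge 5: B (sign +) -> bounds (5/8, 3/4), value = 11/16
Edge 6: R (sign -) -> bounds (5/8, 11/16), value = 21/32
Edge 7: B (sign +) -> bounds (21/32, 11/16), value = 43/64
Edge 8: R (sign -) -> bounds (21/32, 43/64), value = 85/128
Edge 9: B (sign +) -> bounds (85/128, 43/64), value = 171/256
Game value = 171/256

171/256


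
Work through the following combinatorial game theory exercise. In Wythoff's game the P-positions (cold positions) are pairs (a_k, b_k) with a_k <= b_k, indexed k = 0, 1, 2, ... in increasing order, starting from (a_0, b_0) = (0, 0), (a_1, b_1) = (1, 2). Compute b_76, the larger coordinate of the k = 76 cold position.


By Wythoff's theorem, a_k = floor(k * phi) and b_k = floor(k * phi^2) = a_k + k, where phi = (1 + sqrt(5))/2 is the golden ratio.
phi = (1 + sqrt(5))/2 = 1.618034
phi^2 = phi + 1 = 2.618034
k = 76
k * phi^2 = 76 * 2.618034 = 198.970583
b_76 = floor(k * phi^2) = 198 (check: a_76 + k = 122 + 76 = 198)

198


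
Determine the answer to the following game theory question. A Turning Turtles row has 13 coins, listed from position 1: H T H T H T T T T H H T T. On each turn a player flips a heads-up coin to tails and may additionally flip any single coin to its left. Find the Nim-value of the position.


Coins: H T H T H T T T T H H T T
Key fact: a single head at position k behaves exactly like a Nim heap of size k (turning it to T and optionally flipping a coin at j < k corresponds to moving the heap from k to j, or to 0), and heads combine as a disjunctive sum (two heads at the same place would cancel, matching j XOR j = 0). So the Nim-value is the XOR of the 1-indexed positions of the heads.
Face-up positions (1-indexed): [1, 3, 5, 10, 11]
XOR 0 with 1: 0 XOR 1 = 1
XOR 1 with 3: 1 XOR 3 = 2
XOR 2 with 5: 2 XOR 5 = 7
XOR 7 with 10: 7 XOR 10 = 13
XOR 13 with 11: 13 XOR 11 = 6
Nim-value = 6

6


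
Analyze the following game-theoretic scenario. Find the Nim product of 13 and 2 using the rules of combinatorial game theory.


Nim multiplication is bilinear over XOR: (u XOR v) * w = (u*w) XOR (v*w).
So we split each operand into its bit components and XOR the pairwise Nim products.
13 = 1 + 4 + 8 (as XOR of powers of 2).
2 = 2 (as XOR of powers of 2).
Using the standard Nim-product table on single bits:
  2*2 = 3,   2*4 = 8,   2*8 = 12,
  4*4 = 6,   4*8 = 11,  8*8 = 13,
and  1*x = x (identity), k*l = l*k (commutative).
Pairwise Nim products:
  1 * 2 = 2
  4 * 2 = 8
  8 * 2 = 12
XOR them: 2 XOR 8 XOR 12 = 6.
Result: 13 * 2 = 6 (in Nim).

6


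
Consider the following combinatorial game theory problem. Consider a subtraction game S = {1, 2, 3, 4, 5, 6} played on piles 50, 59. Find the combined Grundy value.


Subtraction set: {1, 2, 3, 4, 5, 6}
For this subtraction set, G(n) = n mod 7 (period = max + 1 = 7).
Pile 1 (size 50): G(50) = 50 mod 7 = 1
Pile 2 (size 59): G(59) = 59 mod 7 = 3
Total Grundy value = XOR of all: 1 XOR 3 = 2

2


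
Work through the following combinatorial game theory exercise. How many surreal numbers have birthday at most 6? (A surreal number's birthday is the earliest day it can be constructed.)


Day 0: {|} = 0 is born. Count = 1.
Day n: the number of surreal numbers born by day n is 2^(n+1) - 1.
By day 0: 2^1 - 1 = 1
By day 1: 2^2 - 1 = 3
By day 2: 2^3 - 1 = 7
By day 3: 2^4 - 1 = 15
By day 4: 2^5 - 1 = 31
By day 5: 2^6 - 1 = 63
By day 6: 2^7 - 1 = 127
By day 6: 127 surreal numbers.

127


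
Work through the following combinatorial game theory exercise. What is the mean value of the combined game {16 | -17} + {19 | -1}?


G1 = {16 | -17}, G2 = {19 | -1}
Each is a switch {a | b} with numbers a > b; its mean value is (a + b)/2, and mean value is additive over game sums: m(G1 + G2) = m(G1) + m(G2).
Mean of G1 = (16 + (-17))/2 = -1/2 = -1/2
Mean of G2 = (19 + (-1))/2 = 18/2 = 9
Mean of G1 + G2 = -1/2 + 9 = 17/2

17/2


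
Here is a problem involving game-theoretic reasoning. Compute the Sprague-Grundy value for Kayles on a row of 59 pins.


Kayles: a move removes 1 or 2 adjacent pins from a contiguous row.
Removing pins from a row of k leaves two independent rows (a, b) with a + b = k - 1 (one pin) or a + b = k - 2 (two pins); an end removal gives a = 0.
By Sprague-Grundy, G(k) = mex{ G(a) XOR G(b) } over all these splits. G(0) = 0.
G(1): splits (0,0):0^0=0 -> mex({0}) = 1
G(2): splits (0,1):0^1=1 (0,0):0^0=0 -> mex({0, 1}) = 2
G(3): splits (0,2):0^2=2 (1,1):1^1=0 (0,1):0^1=1 -> mex({0, 1, 2}) = 3
G(4): splits (0,3):0^3=3 (1,2):1^2=3 (0,2):0^2=2 (1,1):1^1=0 -> mex({0, 2, 3}) = 1
G(5): splits (0,4):0^1=1 (1,3):1^3=2 (2,2):2^2=0 (0,3):0^3=3 (1,2):1^2=3 -> mex({0, 1, 2, 3}) = 4
G(6) = mex({0, 1, 2, 4}) = 3
G(7) = mex({0, 1, 3, 4, 5}) = 2
G(8) = mex({0, 2, 3, 5, 6}) = 1
G(9) = mex({0, 1, 2, 3, 6, 7}) = 4
G(10) = mex({0, 1, 3, 4, 5, 7}) = 2
G(11) = mex({0, 1, 2, 3, 4, 5}) = 6
G(12) = mex({0, 1, 2, 3, 5, 6, 7}) = 4
G(13) = mex({0, 2, 3, 4, 6, 7}) = 1
G(14) = mex({0, 1, 4, 5, 6, 7}) = 2
G(15) = mex({0, 1, 2, 3, 4, 5, 6}) = 7
G(16) = mex({0, 2, 3, 5, 6, 7}) = 1
G(17) = mex({0, 1, 2, 3, 5, 6, 7}) = 4
G(18) = mex({0, 1, 2, 4, 5, 6}) = 3
G(19) = mex({0, 1, 3, 4, 5, 7}) = 2
G(20) = mex({0, 2, 3, 4, 5, 6, 7}) = 1
G(21) = mex({0, 1, 2, 3, 5, 6, 7}) = 4
G(22) = mex({0, 1, 2, 3, 4, 5, 7}) = 6
G(23) = mex({0, 1, 2, 3, 4, 5, 6}) = 7
G(24) = mex({0, 1, 2, 3, 5, 6, 7}) = 4
G(25) = mex({0, 2, 3, 4, 6, 7}) = 1
G(26) = mex({0, 1, 3, 4, 5, 6, 7}) = 2
G(27) = mex({0, 1, 2, 3, 4, 5, 6, 7}) = 8
G(28) = mex({0, 1, 2, 3, 4, 6, 7, 8}) = 5
G(29) = mex({0, 1, 2, 3, 5, 6, 7, 8, 9}) = 4
G(30) = mex({0, 1, 2, 3, 4, 5, 6, 9, 10}) = 7
G(31) = mex({0, 1, 3, 4, 5, 7, 10, 11}) = 2
G(32) = mex({0, 2, 3, 4, 5, 6, 7, 9, 11}) = 1
G(33) = mex({0, 1, 2, 3, 4, 5, 6, 7, 9, 12}) = 8
G(34) = mex({0, 1, 2, 3, 4, 5, 7, 8, 11, 12}) = 6
G(35) = mex({0, 1, 2, 3, 4, 5, 6, 8, 9, 10, 11}) = 7
G(36) = mex({0, 1, 2, 3, 5, 6, 7, 9, 10}) = 4
G(37) = mex({0, 2, 3, 4, 6, 7, 9, 10, 11, 12}) = 1
G(38) = mex({0, 1, 3, 4, 5, 6, 7, 9, 10, 11, 12}) = 2
G(39) = mex({0, 1, 2, 4, 5, 6, 7, 9, 10, 12, 14}) = 3
G(40) = mex({0, 2, 3, 4, 6, 7, 11, 12, 14}) = 1
G(41) = mex({0, 1, 2, 3, 5, 6, 7, 9, 10, 11, 12}) = 4
G(42) = mex({0, 1, 2, 3, 4, 5, 6, 9, 10}) = 7
G(43) = mex({0, 1, 3, 4, 5, 7, 9, 10, 12, 15}) = 2
G(44) = mex({0, 2, 3, 4, 5, 6, 7, 9, 10, 12, 15}) = 1
G(45) = mex({0, 1, 2, 3, 4, 5, 6, 7, 9, 10, 12, 14}) = 8
G(46) = mex({0, 1, 3, 4, 5, 7, 8, 11, 12, 14}) = 2
G(47) = mex({0, 1, 2, 3, 4, 5, 6, 8, 9, 10, 11, 12}) = 7
G(48) = mex({0, 1, 2, 3, 5, 6, 7, 9, 10}) = 4
G(49) = mex({0, 2, 3, 4, 6, 7, 9, 10, 11, 12, 15}) = 1
G(50) = mex({0, 1, 4, 5, 6, 7, 9, 11, 12, 14, 15}) = 2
G(51) = mex({0, 1, 2, 3, 4, 5, 6, 7, 9, 12, 14, 15}) = 8
G(52) = mex({0, 2, 3, 4, 5, 6, 7, 8, 11, 12, 15}) = 1
G(53) = mex({0, 1, 2, 3, 5, 6, 7, 8, 9, 10, 11, 12}) = 4
G(54) = mex({0, 1, 2, 3, 4, 5, 6, 9, 10}) = 7
G(55) = mex({0, 1, 3, 4, 5, 7, 9, 10, 11, 12}) = 2
G(56) = mex({0, 2, 3, 4, 5, 6, 7, 9, 10, 11, 12, 13, 14}) = 1
G(57) = mex({0, 1, 2, 3, 5, 6, 7, 9, 10, 12, 13, 14, 15}) = 4
G(58) = mex({0, 1, 3, 4, 5, 7, 11, 12, 14, 15}) = 2
G(59) = mex({0, 1, 2, 3, 4, 5, 6, 9, 10, 11, 12, 15}) = 7
Therefore G(59) = 7.

7


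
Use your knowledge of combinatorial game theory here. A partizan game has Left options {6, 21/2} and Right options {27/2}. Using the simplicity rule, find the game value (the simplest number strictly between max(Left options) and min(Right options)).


Left options: {6, 21/2}, max = 21/2
Right options: {27/2}, min = 27/2
All options are numbers and max(Left) < min(Right), so by the simplicity theorem the value is the simplest (earliest-born) number strictly between 21/2 and 27/2.
Integers 11 through 13 all lie strictly between 21/2 and 27/2.
Among integers, the simplest (lowest birthday = smallest |n|; 0 is born on day 0, +-n on day n) is 11.
No non-integer in the interval can be simpler: if x is a non-integer in the interval, then floor(x) or ceil(x) also lies in the interval (the interval contains an integer), and both are proper prefixes of x's sign expansion, i.e. born earlier. So the game value is 11.
Game value = 11

11


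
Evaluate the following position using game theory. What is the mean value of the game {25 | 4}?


Game = {25 | 4}, a switch {a | b} with numbers a > b.
Its thermograph has left wall a - t and right wall b + t, which meet at t = (a - b)/2, where both equal (a + b)/2. So the mast (mean value) is at (a + b)/2.
Mean = (25 + (4))/2 = 29/2 = 29/2

29/2


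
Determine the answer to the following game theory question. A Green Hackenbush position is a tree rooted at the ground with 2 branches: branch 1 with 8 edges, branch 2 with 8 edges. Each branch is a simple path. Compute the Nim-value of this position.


The tree has 2 branches from the ground vertex.
In Green Hackenbush, the Nim-value of a simple path of length k is k.
Branch 1: length 8, Nim-value = 8
Branch 2: length 8, Nim-value = 8
Total Nim-value = XOR of all branch values:
0 XOR 8 = 8
8 XOR 8 = 0
Nim-value of the tree = 0

0


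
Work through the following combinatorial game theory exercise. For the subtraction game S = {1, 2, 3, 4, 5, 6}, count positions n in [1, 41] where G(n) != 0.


Subtraction set S = {1, 2, 3, 4, 5, 6}, so G(n) = n mod 7.
G(n) = 0 when n is a multiple of 7.
Multiples of 7 in [1, 41]: 5
N-positions (nonzero Grundy) = 41 - 5 = 36

36


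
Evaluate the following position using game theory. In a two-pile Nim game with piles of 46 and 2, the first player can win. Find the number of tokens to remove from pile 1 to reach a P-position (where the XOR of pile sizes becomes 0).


Piles: 46 and 2
Current XOR: 46 XOR 2 = 44 (non-zero, so this is an N-position).
To make the XOR zero, we need to find a move that balances the piles.
For pile 1 (size 46): target = 46 XOR 44 = 2
We reduce pile 1 from 46 to 2.
Tokens removed: 46 - 2 = 44
Verification: 2 XOR 2 = 0

44


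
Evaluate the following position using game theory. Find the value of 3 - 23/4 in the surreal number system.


x = 3, y = 23/4
Converting to common denominator: 4
x = 12/4, y = 23/4
x - y = 3 - 23/4 = -11/4

-11/4


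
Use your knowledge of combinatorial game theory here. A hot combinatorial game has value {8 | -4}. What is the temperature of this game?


The game is {8 | -4}, a switch {a | b} with numbers a > b.
Cooling {a | b} by t gives {a - t | b + t}, which stops being hot when a - t = b + t, i.e. at t = (a - b)/2. So the temperature of a switch is (a - b)/2.
Temperature = (Left option - Right option) / 2
= (8 - (-4)) / 2
= 12 / 2
= 6

6


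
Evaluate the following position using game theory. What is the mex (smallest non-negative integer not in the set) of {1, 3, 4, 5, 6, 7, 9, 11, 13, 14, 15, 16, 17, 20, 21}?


Set = {1, 3, 4, 5, 6, 7, 9, 11, 13, 14, 15, 16, 17, 20, 21}
0 is NOT in the set. This is the mex.
mex = 0

0


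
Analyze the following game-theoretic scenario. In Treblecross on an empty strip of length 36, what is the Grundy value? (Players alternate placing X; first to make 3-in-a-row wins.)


Treblecross: place X on empty cells; 3-in-a-row wins.
Playing within two cells of an existing X lets the opponent win at once, so sensible play treats the cells i-2..i+2 around each X as dead. The player left with no safe cell loses, so this is a normal-play take-away game on strips of safe cells.
Placing X at cell i (0-indexed) of a strip of k safe cells leaves independent strips of sizes max(0, i-2) and max(0, k-i-3). Hence G(k) = mex{ G(max(0,i-2)) XOR G(max(0,k-i-3)) : 0 <= i < k }, with G(0) = 0.
G(1): splits (0,0):0^0=0 -> mex({0}) = 1
G(2): splits (0,0):0^0=0 -> mex({0}) = 1
G(3): splits (0,0):0^0=0 -> mex({0}) = 1
G(4): splits (0,1):0^1=1 (0,0):0^0=0 -> mex({0, 1}) = 2
G(5): splits (0,2):0^1=1 (0,1):0^1=1 (0,0):0^0=0 -> mex({0, 1}) = 2
G(6) = mex({1}) = 0
G(7) = mex({0, 1, 2}) = 3
G(8) = mex({0, 1, 2}) = 3
G(9) = mex({0, 2}) = 1
G(10) = mex({0, 2, 3}) = 1
G(11) = mex({0, 3}) = 1
G(12) = mex({1, 3}) = 0
G(13) = mex({0, 1, 2, 3}) = 4
G(14) = mex({0, 1, 2}) = 3
G(15) = mex({0, 1, 2}) = 3
G(16) = mex({0, 1, 2, 4}) = 3
G(17) = mex({0, 1, 3, 4}) = 2
G(18) = mex({0, 1, 3, 4}) = 2
G(19) = mex({0, 1, 3, 5}) = 2
G(20) = mex({0, 1, 2, 3, 5}) = 4
G(21) = mex({0, 1, 2, 3, 5}) = 4
G(22) = mex({1, 2, 6}) = 0
G(23) = mex({0, 1, 2, 3, 4, 6}) = 5
G(24) = mex({0, 1, 2, 3, 4}) = 5
G(25) = mex({0, 1, 3, 4, 7}) = 2
G(26) = mex({0, 1, 3, 4, 5, 7}) = 2
G(27) = mex({0, 1, 3, 5}) = 2
G(28) = mex({0, 1, 2, 5}) = 3
G(29) = mex({0, 1, 2, 4, 5, 6}) = 3
G(30) = mex({1, 2, 4, 6}) = 0
G(31) = mex({0, 1, 2, 3, 4, 6}) = 5
G(32) = mex({1, 2, 3, 4, 7}) = 0
G(33) = mex({0, 3, 7}) = 1
G(34) = mex({0, 2, 3, 5, 7}) = 1
G(35) = mex({0, 2, 3, 5, 6}) = 1
G(36) = mex({0, 1, 2, 5, 6}) = 3
Therefore G(36) = 3.

3
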